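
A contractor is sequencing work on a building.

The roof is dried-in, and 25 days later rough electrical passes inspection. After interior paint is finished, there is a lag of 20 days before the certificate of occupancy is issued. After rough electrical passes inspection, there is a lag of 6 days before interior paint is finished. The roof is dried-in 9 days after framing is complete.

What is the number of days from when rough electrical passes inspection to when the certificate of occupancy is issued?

26 days

Causal path: rough electrical passes inspection → interior paint is finished → the certificate of occupancy is issued.
Total delay along the path: 6 + 20 = 26 days.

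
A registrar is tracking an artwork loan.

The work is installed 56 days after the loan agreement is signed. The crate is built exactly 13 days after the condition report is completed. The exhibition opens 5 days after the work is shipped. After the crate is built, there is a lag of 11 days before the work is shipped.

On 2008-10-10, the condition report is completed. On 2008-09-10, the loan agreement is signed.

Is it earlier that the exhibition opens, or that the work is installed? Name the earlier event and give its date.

The condition report is completed: Oct 10, 2008.
The crate is built: Oct 10, 2008 + 13 days = Oct 23, 2008.
The work is shipped: Oct 23, 2008 + 11 days = Nov 3, 2008.
The exhibition opens: Nov 3, 2008 + 5 days = Nov 8, 2008.
The loan agreement is signed: Sep 10, 2008.
The work is installed: Sep 10, 2008 + 56 days = Nov 5, 2008.
Comparing: the exhibition opens on Nov 8, 2008 vs the work is installed on Nov 5, 2008. Earlier: the work is installed.

The work is installed — 2008-11-05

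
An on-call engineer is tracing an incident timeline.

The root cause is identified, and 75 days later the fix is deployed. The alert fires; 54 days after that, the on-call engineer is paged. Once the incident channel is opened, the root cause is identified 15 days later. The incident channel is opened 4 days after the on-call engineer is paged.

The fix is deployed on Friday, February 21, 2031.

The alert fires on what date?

Thursday, September 26, 2030

The fix is deployed: Feb 21, 2031.
The root cause is identified: Feb 21, 2031 − 75 days = Dec 8, 2030.
The incident channel is opened: Dec 8, 2030 − 15 days = Nov 23, 2030.
The on-call engineer is paged: Nov 23, 2030 − 4 days = Nov 19, 2030.
The alert fires: Nov 19, 2030 − 54 days = Sep 26, 2030.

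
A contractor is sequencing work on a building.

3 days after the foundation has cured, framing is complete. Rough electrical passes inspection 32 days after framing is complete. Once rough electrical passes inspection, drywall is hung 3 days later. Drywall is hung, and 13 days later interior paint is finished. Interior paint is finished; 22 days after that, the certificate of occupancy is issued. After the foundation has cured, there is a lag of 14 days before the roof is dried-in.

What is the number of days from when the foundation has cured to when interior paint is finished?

Causal path: the foundation has cured → framing is complete → rough electrical passes inspection → drywall is hung → interior paint is finished.
Total delay along the path: 3 + 32 + 3 + 13 = 51 days.

51 days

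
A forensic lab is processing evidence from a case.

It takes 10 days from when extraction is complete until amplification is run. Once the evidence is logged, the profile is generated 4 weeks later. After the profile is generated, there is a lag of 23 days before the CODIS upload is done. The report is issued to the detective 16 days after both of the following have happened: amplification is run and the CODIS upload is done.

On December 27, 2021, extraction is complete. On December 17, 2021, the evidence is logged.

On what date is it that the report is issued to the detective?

February 22, 2022

Extraction is complete: Dec 27, 2021.
Amplification is run: Dec 27, 2021 + 10 days = Jan 6, 2022.
The evidence is logged: Dec 17, 2021.
The profile is generated: Dec 17, 2021 + 4 weeks = Jan 14, 2022.
The CODIS upload is done: Jan 14, 2022 + 23 days = Feb 6, 2022.
Both prerequisites met — amplification is run (Jan 6, 2022), the CODIS upload is done (Feb 6, 2022); the later is Feb 6, 2022.
The report is issued to the detective: Feb 6, 2022 + 16 days = Feb 22, 2022.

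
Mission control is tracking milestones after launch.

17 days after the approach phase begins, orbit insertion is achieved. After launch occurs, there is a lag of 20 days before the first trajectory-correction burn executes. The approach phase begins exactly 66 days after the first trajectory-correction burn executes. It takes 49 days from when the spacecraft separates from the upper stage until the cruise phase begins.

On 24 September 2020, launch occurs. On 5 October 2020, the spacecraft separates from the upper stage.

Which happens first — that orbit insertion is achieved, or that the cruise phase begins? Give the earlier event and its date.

Launch occurs: Sep 24, 2020.
The first trajectory-correction burn executes: Sep 24, 2020 + 20 days = Oct 14, 2020.
The approach phase begins: Oct 14, 2020 + 66 days = Dec 19, 2020.
Orbit insertion is achieved: Dec 19, 2020 + 17 days = Jan 5, 2021.
The spacecraft separates from the upper stage: Oct 5, 2020.
The cruise phase begins: Oct 5, 2020 + 49 days = Nov 23, 2020.
Comparing: orbit insertion is achieved on Jan 5, 2021 vs the cruise phase begins on Nov 23, 2020. Earlier: the cruise phase begins.

The cruise phase begins — 23 November 2020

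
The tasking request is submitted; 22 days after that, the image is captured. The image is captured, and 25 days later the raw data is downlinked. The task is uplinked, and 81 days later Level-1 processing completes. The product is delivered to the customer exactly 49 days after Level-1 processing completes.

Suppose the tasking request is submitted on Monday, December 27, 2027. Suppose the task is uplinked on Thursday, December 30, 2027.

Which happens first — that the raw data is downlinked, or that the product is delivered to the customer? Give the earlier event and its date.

The raw data is downlinked — Saturday, February 12, 2028

The tasking request is submitted: Dec 27, 2027.
The image is captured: Dec 27, 2027 + 22 days = Jan 18, 2028.
The raw data is downlinked: Jan 18, 2028 + 25 days = Feb 12, 2028.
The task is uplinked: Dec 30, 2027.
Level-1 processing completes: Dec 30, 2027 + 81 days = Mar 20, 2028.
The product is delivered to the customer: Mar 20, 2028 + 49 days = May 8, 2028.
Comparing: the raw data is downlinked on Feb 12, 2028 vs the product is delivered to the customer on May 8, 2028. Earlier: the raw data is downlinked.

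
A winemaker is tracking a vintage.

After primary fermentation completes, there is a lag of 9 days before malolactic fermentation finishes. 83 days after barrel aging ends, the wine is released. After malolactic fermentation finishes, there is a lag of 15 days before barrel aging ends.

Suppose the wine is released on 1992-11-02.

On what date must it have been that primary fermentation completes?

1992-07-18

The wine is released: Nov 2, 1992.
Barrel aging ends: Nov 2, 1992 − 83 days = Aug 11, 1992.
Malolactic fermentation finishes: Aug 11, 1992 − 15 days = Jul 27, 1992.
Primary fermentation completes: Jul 27, 1992 − 9 days = Jul 18, 1992.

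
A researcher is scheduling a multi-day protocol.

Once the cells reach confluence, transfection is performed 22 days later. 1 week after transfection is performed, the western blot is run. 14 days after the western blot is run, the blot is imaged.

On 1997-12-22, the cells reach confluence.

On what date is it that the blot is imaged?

The cells reach confluence: Dec 22, 1997.
Transfection is performed: Dec 22, 1997 + 22 days = Jan 13, 1998.
The western blot is run: Jan 13, 1998 + 1 week = Jan 20, 1998.
The blot is imaged: Jan 20, 1998 + 14 days = Feb 3, 1998.

1998-02-03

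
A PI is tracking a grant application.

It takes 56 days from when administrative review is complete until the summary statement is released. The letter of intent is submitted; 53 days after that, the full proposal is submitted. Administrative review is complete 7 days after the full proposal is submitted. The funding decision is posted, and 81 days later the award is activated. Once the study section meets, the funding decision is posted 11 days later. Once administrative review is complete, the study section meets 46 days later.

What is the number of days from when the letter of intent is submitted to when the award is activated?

198 days

Causal path: the letter of intent is submitted → the full proposal is submitted → administrative review is complete → the study section meets → the funding decision is posted → the award is activated.
Total delay along the path: 53 + 7 + 46 + 11 + 81 = 198 days.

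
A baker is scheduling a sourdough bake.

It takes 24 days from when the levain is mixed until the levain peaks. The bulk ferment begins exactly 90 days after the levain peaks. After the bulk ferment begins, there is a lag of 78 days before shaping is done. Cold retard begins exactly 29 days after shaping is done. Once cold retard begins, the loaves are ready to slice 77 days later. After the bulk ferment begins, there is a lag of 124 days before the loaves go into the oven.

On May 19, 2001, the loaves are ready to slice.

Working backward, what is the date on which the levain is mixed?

July 25, 2000

The loaves are ready to slice: May 19, 2001.
Cold retard begins: May 19, 2001 − 77 days = Mar 3, 2001.
Shaping is done: Mar 3, 2001 − 29 days = Feb 2, 2001.
The bulk ferment begins: Feb 2, 2001 − 78 days = Nov 16, 2000.
The levain peaks: Nov 16, 2000 − 90 days = Aug 18, 2000.
The levain is mixed: Aug 18, 2000 − 24 days = Jul 25, 2000.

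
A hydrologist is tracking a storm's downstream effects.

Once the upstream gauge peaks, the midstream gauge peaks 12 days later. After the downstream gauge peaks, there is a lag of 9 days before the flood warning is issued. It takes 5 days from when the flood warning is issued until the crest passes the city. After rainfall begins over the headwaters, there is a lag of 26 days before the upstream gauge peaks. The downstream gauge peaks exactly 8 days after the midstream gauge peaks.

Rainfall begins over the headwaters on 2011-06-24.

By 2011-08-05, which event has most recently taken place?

The midstream gauge peaks

Rainfall begins over the headwaters: Jun 24, 2011.
The upstream gauge peaks: Jun 24, 2011 + 26 days = Jul 20, 2011.
The midstream gauge peaks: Jul 20, 2011 + 12 days = Aug 1, 2011.
The downstream gauge peaks: Aug 1, 2011 + 8 days = Aug 9, 2011.
The flood warning is issued: Aug 9, 2011 + 9 days = Aug 18, 2011.
The crest passes the city: Aug 18, 2011 + 5 days = Aug 23, 2011.
Aug 5, 2011 falls between when the midstream gauge peaks (Aug 1, 2011) and when the downstream gauge peaks (Aug 9, 2011).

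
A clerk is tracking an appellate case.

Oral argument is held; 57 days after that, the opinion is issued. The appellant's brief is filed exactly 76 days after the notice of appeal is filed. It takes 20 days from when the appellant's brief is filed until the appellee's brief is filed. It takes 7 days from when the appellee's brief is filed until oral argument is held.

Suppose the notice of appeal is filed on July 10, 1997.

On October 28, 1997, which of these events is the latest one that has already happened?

Oral argument is held

The notice of appeal is filed: Jul 10, 1997.
The appellant's brief is filed: Jul 10, 1997 + 76 days = Sep 24, 1997.
The appellee's brief is filed: Sep 24, 1997 + 20 days = Oct 14, 1997.
Oral argument is held: Oct 14, 1997 + 7 days = Oct 21, 1997.
The opinion is issued: Oct 21, 1997 + 57 days = Dec 17, 1997.
Oct 28, 1997 falls between when oral argument is held (Oct 21, 1997) and when the opinion is issued (Dec 17, 1997).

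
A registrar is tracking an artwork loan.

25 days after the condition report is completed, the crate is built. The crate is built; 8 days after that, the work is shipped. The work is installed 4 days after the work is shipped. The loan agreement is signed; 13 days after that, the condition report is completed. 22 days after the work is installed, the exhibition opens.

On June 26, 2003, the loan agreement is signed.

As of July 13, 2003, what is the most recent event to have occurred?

The condition report is completed

The loan agreement is signed: Jun 26, 2003.
The condition report is completed: Jun 26, 2003 + 13 days = Jul 9, 2003.
The crate is built: Jul 9, 2003 + 25 days = Aug 3, 2003.
The work is shipped: Aug 3, 2003 + 8 days = Aug 11, 2003.
The work is installed: Aug 11, 2003 + 4 days = Aug 15, 2003.
The exhibition opens: Aug 15, 2003 + 22 days = Sep 6, 2003.
Jul 13, 2003 falls between when the condition report is completed (Jul 9, 2003) and when the crate is built (Aug 3, 2003).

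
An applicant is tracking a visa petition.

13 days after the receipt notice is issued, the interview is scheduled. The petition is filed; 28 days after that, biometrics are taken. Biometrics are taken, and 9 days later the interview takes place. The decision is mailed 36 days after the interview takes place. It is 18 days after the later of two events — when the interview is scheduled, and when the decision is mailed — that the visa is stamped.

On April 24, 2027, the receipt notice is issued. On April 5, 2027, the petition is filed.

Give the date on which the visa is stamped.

The receipt notice is issued: Apr 24, 2027.
The interview is scheduled: Apr 24, 2027 + 13 days = May 7, 2027.
The petition is filed: Apr 5, 2027.
Biometrics are taken: Apr 5, 2027 + 28 days = May 3, 2027.
The interview takes place: May 3, 2027 + 9 days = May 12, 2027.
The decision is mailed: May 12, 2027 + 36 days = Jun 17, 2027.
Both prerequisites met — the interview is scheduled (May 7, 2027), the decision is mailed (Jun 17, 2027); the later is Jun 17, 2027.
The visa is stamped: Jun 17, 2027 + 18 days = Jul 5, 2027.

July 5, 2027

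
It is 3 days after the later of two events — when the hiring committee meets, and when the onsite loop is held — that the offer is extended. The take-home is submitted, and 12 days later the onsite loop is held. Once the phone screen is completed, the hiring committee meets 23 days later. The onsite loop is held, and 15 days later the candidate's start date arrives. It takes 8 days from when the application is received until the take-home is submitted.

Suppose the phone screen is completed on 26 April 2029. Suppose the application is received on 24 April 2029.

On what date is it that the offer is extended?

The phone screen is completed: Apr 26, 2029.
The hiring committee meets: Apr 26, 2029 + 23 days = May 19, 2029.
The application is received: Apr 24, 2029.
The take-home is submitted: Apr 24, 2029 + 8 days = May 2, 2029.
The onsite loop is held: May 2, 2029 + 12 days = May 14, 2029.
Both prerequisites met — the hiring committee meets (May 19, 2029), the onsite loop is held (May 14, 2029); the later is May 19, 2029.
The offer is extended: May 19, 2029 + 3 days = May 22, 2029.

22 May 2029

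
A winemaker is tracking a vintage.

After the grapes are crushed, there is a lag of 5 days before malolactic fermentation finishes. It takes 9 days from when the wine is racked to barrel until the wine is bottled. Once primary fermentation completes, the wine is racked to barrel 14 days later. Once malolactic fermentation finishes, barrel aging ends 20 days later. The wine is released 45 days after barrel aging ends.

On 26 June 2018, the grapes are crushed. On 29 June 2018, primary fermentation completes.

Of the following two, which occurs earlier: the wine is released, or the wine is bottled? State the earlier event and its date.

The grapes are crushed: Jun 26, 2018.
Malolactic fermentation finishes: Jun 26, 2018 + 5 days = Jul 1, 2018.
Barrel aging ends: Jul 1, 2018 + 20 days = Jul 21, 2018.
The wine is released: Jul 21, 2018 + 45 days = Sep 4, 2018.
Primary fermentation completes: Jun 29, 2018.
The wine is racked to barrel: Jun 29, 2018 + 14 days = Jul 13, 2018.
The wine is bottled: Jul 13, 2018 + 9 days = Jul 22, 2018.
Comparing: the wine is released on Sep 4, 2018 vs the wine is bottled on Jul 22, 2018. Earlier: the wine is bottled.

The wine is bottled — 22 July 2018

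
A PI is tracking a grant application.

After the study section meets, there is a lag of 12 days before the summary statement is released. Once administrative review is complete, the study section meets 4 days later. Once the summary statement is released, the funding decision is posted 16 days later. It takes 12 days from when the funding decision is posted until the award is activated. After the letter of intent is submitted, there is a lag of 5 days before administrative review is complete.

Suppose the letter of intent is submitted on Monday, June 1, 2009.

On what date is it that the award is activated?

The letter of intent is submitted: Jun 1, 2009.
Administrative review is complete: Jun 1, 2009 + 5 days = Jun 6, 2009.
The study section meets: Jun 6, 2009 + 4 days = Jun 10, 2009.
The summary statement is released: Jun 10, 2009 + 12 days = Jun 22, 2009.
The funding decision is posted: Jun 22, 2009 + 16 days = Jul 8, 2009.
The award is activated: Jul 8, 2009 + 12 days = Jul 20, 2009.

Monday, July 20, 2009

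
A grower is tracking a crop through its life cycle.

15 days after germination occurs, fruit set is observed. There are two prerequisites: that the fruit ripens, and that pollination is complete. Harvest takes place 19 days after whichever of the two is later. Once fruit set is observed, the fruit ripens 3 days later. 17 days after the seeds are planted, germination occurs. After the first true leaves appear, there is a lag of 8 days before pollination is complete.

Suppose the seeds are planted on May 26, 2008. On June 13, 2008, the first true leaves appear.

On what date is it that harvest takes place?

July 19, 2008

The seeds are planted: May 26, 2008.
Germination occurs: May 26, 2008 + 17 days = Jun 12, 2008.
Fruit set is observed: Jun 12, 2008 + 15 days = Jun 27, 2008.
The fruit ripens: Jun 27, 2008 + 3 days = Jun 30, 2008.
The first true leaves appear: Jun 13, 2008.
Pollination is complete: Jun 13, 2008 + 8 days = Jun 21, 2008.
Both prerequisites met — the fruit ripens (Jun 30, 2008), pollination is complete (Jun 21, 2008); the later is Jun 30, 2008.
Harvest takes place: Jun 30, 2008 + 19 days = Jul 19, 2008.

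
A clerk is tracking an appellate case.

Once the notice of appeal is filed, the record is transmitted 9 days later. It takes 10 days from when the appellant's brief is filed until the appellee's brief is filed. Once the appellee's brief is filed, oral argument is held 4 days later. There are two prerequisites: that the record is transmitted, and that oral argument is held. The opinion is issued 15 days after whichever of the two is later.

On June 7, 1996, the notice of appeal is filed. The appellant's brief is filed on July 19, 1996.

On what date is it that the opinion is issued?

August 17, 1996

The notice of appeal is filed: Jun 7, 1996.
The record is transmitted: Jun 7, 1996 + 9 days = Jun 16, 1996.
The appellant's brief is filed: Jul 19, 1996.
The appellee's brief is filed: Jul 19, 1996 + 10 days = Jul 29, 1996.
Oral argument is held: Jul 29, 1996 + 4 days = Aug 2, 1996.
Both prerequisites met — the record is transmitted (Jun 16, 1996), oral argument is held (Aug 2, 1996); the later is Aug 2, 1996.
The opinion is issued: Aug 2, 1996 + 15 days = Aug 17, 1996.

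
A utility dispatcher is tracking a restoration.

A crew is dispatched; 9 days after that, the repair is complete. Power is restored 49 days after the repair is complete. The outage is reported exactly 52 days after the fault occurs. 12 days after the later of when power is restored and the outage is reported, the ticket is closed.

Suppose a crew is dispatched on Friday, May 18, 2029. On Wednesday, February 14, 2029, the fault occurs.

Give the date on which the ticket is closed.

A crew is dispatched: May 18, 2029.
The repair is complete: May 18, 2029 + 9 days = May 27, 2029.
Power is restored: May 27, 2029 + 49 days = Jul 15, 2029.
The fault occurs: Feb 14, 2029.
The outage is reported: Feb 14, 2029 + 52 days = Apr 7, 2029.
Both prerequisites met — power is restored (Jul 15, 2029), the outage is reported (Apr 7, 2029); the later is Jul 15, 2029.
The ticket is closed: Jul 15, 2029 + 12 days = Jul 27, 2029.

Friday, July 27, 2029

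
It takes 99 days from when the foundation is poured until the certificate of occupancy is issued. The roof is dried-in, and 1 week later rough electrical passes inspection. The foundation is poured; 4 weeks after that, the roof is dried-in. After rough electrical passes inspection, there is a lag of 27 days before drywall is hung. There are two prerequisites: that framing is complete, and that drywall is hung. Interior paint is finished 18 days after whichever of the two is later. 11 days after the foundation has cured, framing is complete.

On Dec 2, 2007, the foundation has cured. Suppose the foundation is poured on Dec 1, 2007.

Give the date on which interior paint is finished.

Feb 19, 2008

The foundation has cured: Dec 2, 2007.
Framing is complete: Dec 2, 2007 + 11 days = Dec 13, 2007.
The foundation is poured: Dec 1, 2007.
The roof is dried-in: Dec 1, 2007 + 4 weeks = Dec 29, 2007.
Rough electrical passes inspection: Dec 29, 2007 + 1 week = Jan 5, 2008.
Drywall is hung: Jan 5, 2008 + 27 days = Feb 1, 2008.
Both prerequisites met — framing is complete (Dec 13, 2007), drywall is hung (Feb 1, 2008); the later is Feb 1, 2008.
Interior paint is finished: Feb 1, 2008 + 18 days = Feb 19, 2008.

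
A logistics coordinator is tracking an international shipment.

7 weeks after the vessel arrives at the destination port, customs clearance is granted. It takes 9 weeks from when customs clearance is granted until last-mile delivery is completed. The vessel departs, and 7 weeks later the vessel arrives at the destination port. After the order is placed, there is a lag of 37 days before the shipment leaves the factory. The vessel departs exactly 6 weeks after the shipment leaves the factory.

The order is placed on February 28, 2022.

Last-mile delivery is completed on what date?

The order is placed: Feb 28, 2022.
The shipment leaves the factory: Feb 28, 2022 + 37 days = Apr 6, 2022.
The vessel departs: Apr 6, 2022 + 6 weeks = May 18, 2022.
The vessel arrives at the destination port: May 18, 2022 + 7 weeks = Jul 6, 2022.
Customs clearance is granted: Jul 6, 2022 + 7 weeks = Aug 24, 2022.
Last-mile delivery is completed: Aug 24, 2022 + 9 weeks = Oct 26, 2022.

October 26, 2022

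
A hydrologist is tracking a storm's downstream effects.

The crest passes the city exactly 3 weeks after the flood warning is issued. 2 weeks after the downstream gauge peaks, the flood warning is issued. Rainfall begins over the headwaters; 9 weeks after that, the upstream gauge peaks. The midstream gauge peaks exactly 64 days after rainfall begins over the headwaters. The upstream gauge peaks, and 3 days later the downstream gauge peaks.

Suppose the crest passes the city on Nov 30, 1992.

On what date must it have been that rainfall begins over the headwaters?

The crest passes the city: Nov 30, 1992.
The flood warning is issued: Nov 30, 1992 − 3 weeks = Nov 9, 1992.
The downstream gauge peaks: Nov 9, 1992 − 2 weeks = Oct 26, 1992.
The upstream gauge peaks: Oct 26, 1992 − 3 days = Oct 23, 1992.
Rainfall begins over the headwaters: Oct 23, 1992 − 9 weeks = Aug 21, 1992.

Aug 21, 1992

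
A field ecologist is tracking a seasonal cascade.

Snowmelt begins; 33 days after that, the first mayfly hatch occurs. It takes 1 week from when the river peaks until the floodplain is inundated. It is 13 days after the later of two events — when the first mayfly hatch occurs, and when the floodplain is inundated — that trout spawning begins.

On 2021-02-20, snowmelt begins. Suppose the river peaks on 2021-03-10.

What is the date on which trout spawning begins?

2021-04-07

Snowmelt begins: Feb 20, 2021.
The first mayfly hatch occurs: Feb 20, 2021 + 33 days = Mar 25, 2021.
The river peaks: Mar 10, 2021.
The floodplain is inundated: Mar 10, 2021 + 1 week = Mar 17, 2021.
Both prerequisites met — the first mayfly hatch occurs (Mar 25, 2021), the floodplain is inundated (Mar 17, 2021); the later is Mar 25, 2021.
Trout spawning begins: Mar 25, 2021 + 13 days = Apr 7, 2021.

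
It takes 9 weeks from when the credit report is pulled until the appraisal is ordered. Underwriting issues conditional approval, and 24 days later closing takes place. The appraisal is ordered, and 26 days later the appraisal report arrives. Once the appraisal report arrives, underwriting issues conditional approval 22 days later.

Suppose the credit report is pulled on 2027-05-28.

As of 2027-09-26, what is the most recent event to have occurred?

The credit report is pulled: May 28, 2027.
The appraisal is ordered: May 28, 2027 + 9 weeks = Jul 30, 2027.
The appraisal report arrives: Jul 30, 2027 + 26 days = Aug 25, 2027.
Underwriting issues conditional approval: Aug 25, 2027 + 22 days = Sep 16, 2027.
Closing takes place: Sep 16, 2027 + 24 days = Oct 10, 2027.
Sep 26, 2027 falls between when underwriting issues conditional approval (Sep 16, 2027) and when closing takes place (Oct 10, 2027).

Underwriting issues conditional approval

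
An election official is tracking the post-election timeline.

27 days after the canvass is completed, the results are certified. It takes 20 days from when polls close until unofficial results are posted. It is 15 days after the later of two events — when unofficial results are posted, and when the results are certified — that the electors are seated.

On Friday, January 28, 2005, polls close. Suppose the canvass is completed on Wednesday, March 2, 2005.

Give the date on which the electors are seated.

Polls close: Jan 28, 2005.
Unofficial results are posted: Jan 28, 2005 + 20 days = Feb 17, 2005.
The canvass is completed: Mar 2, 2005.
The results are certified: Mar 2, 2005 + 27 days = Mar 29, 2005.
Both prerequisites met — unofficial results are posted (Feb 17, 2005), the results are certified (Mar 29, 2005); the later is Mar 29, 2005.
The electors are seated: Mar 29, 2005 + 15 days = Apr 13, 2005.

Wednesday, April 13, 2005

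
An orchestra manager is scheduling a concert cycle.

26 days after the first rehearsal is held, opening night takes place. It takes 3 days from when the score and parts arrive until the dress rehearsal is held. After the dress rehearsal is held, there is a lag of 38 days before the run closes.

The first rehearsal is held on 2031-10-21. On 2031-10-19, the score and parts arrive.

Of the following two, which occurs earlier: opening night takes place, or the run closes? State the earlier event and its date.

The first rehearsal is held: Oct 21, 2031.
Opening night takes place: Oct 21, 2031 + 26 days = Nov 16, 2031.
The score and parts arrive: Oct 19, 2031.
The dress rehearsal is held: Oct 19, 2031 + 3 days = Oct 22, 2031.
The run closes: Oct 22, 2031 + 38 days = Nov 29, 2031.
Comparing: opening night takes place on Nov 16, 2031 vs the run closes on Nov 29, 2031. Earlier: opening night takes place.

Opening night takes place — 2031-11-16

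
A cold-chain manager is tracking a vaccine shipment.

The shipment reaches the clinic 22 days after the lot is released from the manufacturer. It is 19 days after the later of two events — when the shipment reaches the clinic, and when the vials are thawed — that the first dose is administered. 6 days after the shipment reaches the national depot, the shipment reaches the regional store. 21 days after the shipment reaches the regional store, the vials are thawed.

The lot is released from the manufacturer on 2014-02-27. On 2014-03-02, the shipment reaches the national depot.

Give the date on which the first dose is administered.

The lot is released from the manufacturer: Feb 27, 2014.
The shipment reaches the clinic: Feb 27, 2014 + 22 days = Mar 21, 2014.
The shipment reaches the national depot: Mar 2, 2014.
The shipment reaches the regional store: Mar 2, 2014 + 6 days = Mar 8, 2014.
The vials are thawed: Mar 8, 2014 + 21 days = Mar 29, 2014.
Both prerequisites met — the shipment reaches the clinic (Mar 21, 2014), the vials are thawed (Mar 29, 2014); the later is Mar 29, 2014.
The first dose is administered: Mar 29, 2014 + 19 days = Apr 17, 2014.

2014-04-17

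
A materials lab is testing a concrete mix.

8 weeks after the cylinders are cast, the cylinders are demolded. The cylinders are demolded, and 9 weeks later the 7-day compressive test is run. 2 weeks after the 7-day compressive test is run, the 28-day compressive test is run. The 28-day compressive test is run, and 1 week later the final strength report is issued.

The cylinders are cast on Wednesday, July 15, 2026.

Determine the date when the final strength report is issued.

Wednesday, December 2, 2026

The cylinders are cast: Jul 15, 2026.
The cylinders are demolded: Jul 15, 2026 + 8 weeks = Sep 9, 2026.
The 7-day compressive test is run: Sep 9, 2026 + 9 weeks = Nov 11, 2026.
The 28-day compressive test is run: Nov 11, 2026 + 2 weeks = Nov 25, 2026.
The final strength report is issued: Nov 25, 2026 + 1 week = Dec 2, 2026.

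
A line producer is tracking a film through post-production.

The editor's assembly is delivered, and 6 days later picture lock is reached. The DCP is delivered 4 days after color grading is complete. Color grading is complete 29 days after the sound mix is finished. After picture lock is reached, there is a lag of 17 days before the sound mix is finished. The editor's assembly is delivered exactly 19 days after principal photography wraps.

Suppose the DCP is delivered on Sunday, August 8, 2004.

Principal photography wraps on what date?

Tuesday, May 25, 2004

The DCP is delivered: Aug 8, 2004.
Color grading is complete: Aug 8, 2004 − 4 days = Aug 4, 2004.
The sound mix is finished: Aug 4, 2004 − 29 days = Jul 6, 2004.
Picture lock is reached: Jul 6, 2004 − 17 days = Jun 19, 2004.
The editor's assembly is delivered: Jun 19, 2004 − 6 days = Jun 13, 2004.
Principal photography wraps: Jun 13, 2004 − 19 days = May 25, 2004.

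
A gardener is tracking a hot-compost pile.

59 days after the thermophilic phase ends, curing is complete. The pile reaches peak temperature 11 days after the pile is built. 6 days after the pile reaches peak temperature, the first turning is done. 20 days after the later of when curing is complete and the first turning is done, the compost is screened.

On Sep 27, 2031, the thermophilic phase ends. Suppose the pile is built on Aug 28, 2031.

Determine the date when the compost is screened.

Dec 15, 2031

The thermophilic phase ends: Sep 27, 2031.
Curing is complete: Sep 27, 2031 + 59 days = Nov 25, 2031.
The pile is built: Aug 28, 2031.
The pile reaches peak temperature: Aug 28, 2031 + 11 days = Sep 8, 2031.
The first turning is done: Sep 8, 2031 + 6 days = Sep 14, 2031.
Both prerequisites met — curing is complete (Nov 25, 2031), the first turning is done (Sep 14, 2031); the later is Nov 25, 2031.
The compost is screened: Nov 25, 2031 + 20 days = Dec 15, 2031.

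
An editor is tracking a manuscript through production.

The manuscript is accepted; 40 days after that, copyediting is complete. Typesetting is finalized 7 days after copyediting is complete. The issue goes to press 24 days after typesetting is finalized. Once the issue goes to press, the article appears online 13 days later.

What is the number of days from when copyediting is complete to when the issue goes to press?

31 days

Causal path: copyediting is complete → typesetting is finalized → the issue goes to press.
Total delay along the path: 7 + 24 = 31 days.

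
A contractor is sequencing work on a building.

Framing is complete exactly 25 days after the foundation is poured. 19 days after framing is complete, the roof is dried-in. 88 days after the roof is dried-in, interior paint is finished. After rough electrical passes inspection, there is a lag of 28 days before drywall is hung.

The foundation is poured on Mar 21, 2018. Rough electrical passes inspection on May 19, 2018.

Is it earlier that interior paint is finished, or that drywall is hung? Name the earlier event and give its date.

Drywall is hung — Jun 16, 2018

The foundation is poured: Mar 21, 2018.
Framing is complete: Mar 21, 2018 + 25 days = Apr 15, 2018.
The roof is dried-in: Apr 15, 2018 + 19 days = May 4, 2018.
Interior paint is finished: May 4, 2018 + 88 days = Jul 31, 2018.
Rough electrical passes inspection: May 19, 2018.
Drywall is hung: May 19, 2018 + 28 days = Jun 16, 2018.
Comparing: interior paint is finished on Jul 31, 2018 vs drywall is hung on Jun 16, 2018. Earlier: drywall is hung.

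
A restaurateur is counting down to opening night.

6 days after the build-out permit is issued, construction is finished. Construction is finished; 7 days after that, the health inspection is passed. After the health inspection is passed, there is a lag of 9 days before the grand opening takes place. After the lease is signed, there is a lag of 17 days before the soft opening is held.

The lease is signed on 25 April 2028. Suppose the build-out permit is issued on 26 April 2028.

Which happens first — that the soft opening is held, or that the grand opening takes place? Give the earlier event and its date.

The lease is signed: Apr 25, 2028.
The soft opening is held: Apr 25, 2028 + 17 days = May 12, 2028.
The build-out permit is issued: Apr 26, 2028.
Construction is finished: Apr 26, 2028 + 6 days = May 2, 2028.
The health inspection is passed: May 2, 2028 + 7 days = May 9, 2028.
The grand opening takes place: May 9, 2028 + 9 days = May 18, 2028.
Comparing: the soft opening is held on May 12, 2028 vs the grand opening takes place on May 18, 2028. Earlier: the soft opening is held.

The soft opening is held — 12 May 2028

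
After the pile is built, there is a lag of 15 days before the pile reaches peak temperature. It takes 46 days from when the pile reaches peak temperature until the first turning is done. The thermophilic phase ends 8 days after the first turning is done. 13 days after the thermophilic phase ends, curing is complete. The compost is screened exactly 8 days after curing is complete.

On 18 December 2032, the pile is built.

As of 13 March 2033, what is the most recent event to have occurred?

Curing is complete

The pile is built: Dec 18, 2032.
The pile reaches peak temperature: Dec 18, 2032 + 15 days = Jan 2, 2033.
The first turning is done: Jan 2, 2033 + 46 days = Feb 17, 2033.
The thermophilic phase ends: Feb 17, 2033 + 8 days = Feb 25, 2033.
Curing is complete: Feb 25, 2033 + 13 days = Mar 10, 2033.
The compost is screened: Mar 10, 2033 + 8 days = Mar 18, 2033.
Mar 13, 2033 falls between when curing is complete (Mar 10, 2033) and when the compost is screened (Mar 18, 2033).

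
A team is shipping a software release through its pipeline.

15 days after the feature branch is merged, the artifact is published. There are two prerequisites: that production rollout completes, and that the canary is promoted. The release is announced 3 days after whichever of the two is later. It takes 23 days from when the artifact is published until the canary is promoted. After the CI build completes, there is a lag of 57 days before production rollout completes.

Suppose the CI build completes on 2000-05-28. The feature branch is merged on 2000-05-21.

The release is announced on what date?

The CI build completes: May 28, 2000.
Production rollout completes: May 28, 2000 + 57 days = Jul 24, 2000.
The feature branch is merged: May 21, 2000.
The artifact is published: May 21, 2000 + 15 days = Jun 5, 2000.
The canary is promoted: Jun 5, 2000 + 23 days = Jun 28, 2000.
Both prerequisites met — production rollout completes (Jul 24, 2000), the canary is promoted (Jun 28, 2000); the later is Jul 24, 2000.
The release is announced: Jul 24, 2000 + 3 days = Jul 27, 2000.

2000-07-27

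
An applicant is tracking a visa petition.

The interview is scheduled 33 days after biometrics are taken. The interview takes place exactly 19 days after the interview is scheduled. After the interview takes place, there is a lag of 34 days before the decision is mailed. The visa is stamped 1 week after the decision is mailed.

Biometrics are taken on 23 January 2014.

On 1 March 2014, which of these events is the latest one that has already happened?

The interview is scheduled

Biometrics are taken: Jan 23, 2014.
The interview is scheduled: Jan 23, 2014 + 33 days = Feb 25, 2014.
The interview takes place: Feb 25, 2014 + 19 days = Mar 16, 2014.
The decision is mailed: Mar 16, 2014 + 34 days = Apr 19, 2014.
The visa is stamped: Apr 19, 2014 + 1 week = Apr 26, 2014.
Mar 1, 2014 falls between when the interview is scheduled (Feb 25, 2014) and when the interview takes place (Mar 16, 2014).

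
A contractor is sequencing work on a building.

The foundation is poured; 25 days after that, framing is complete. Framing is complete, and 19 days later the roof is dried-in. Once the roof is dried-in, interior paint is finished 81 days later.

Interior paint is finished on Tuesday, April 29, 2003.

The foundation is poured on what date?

Wednesday, December 25, 2002

Interior paint is finished: Apr 29, 2003.
The roof is dried-in: Apr 29, 2003 − 81 days = Feb 7, 2003.
Framing is complete: Feb 7, 2003 − 19 days = Jan 19, 2003.
The foundation is poured: Jan 19, 2003 − 25 days = Dec 25, 2002.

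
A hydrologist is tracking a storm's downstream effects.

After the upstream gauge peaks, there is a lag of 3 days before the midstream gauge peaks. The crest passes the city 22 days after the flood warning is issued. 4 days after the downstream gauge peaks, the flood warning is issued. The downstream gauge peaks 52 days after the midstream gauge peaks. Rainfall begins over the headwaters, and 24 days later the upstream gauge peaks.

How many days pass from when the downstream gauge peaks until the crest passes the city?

Causal path: the downstream gauge peaks → the flood warning is issued → the crest passes the city.
Total delay along the path: 4 + 22 = 26 days.

26 days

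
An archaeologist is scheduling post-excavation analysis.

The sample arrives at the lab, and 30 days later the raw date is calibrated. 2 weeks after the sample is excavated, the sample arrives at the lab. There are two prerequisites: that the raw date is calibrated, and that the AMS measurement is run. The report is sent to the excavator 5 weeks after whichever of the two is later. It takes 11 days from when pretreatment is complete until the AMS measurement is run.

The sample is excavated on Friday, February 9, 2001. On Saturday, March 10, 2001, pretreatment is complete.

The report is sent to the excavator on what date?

Sunday, April 29, 2001

The sample is excavated: Feb 9, 2001.
The sample arrives at the lab: Feb 9, 2001 + 2 weeks = Feb 23, 2001.
The raw date is calibrated: Feb 23, 2001 + 30 days = Mar 25, 2001.
Pretreatment is complete: Mar 10, 2001.
The AMS measurement is run: Mar 10, 2001 + 11 days = Mar 21, 2001.
Both prerequisites met — the raw date is calibrated (Mar 25, 2001), the AMS measurement is run (Mar 21, 2001); the later is Mar 25, 2001.
The report is sent to the excavator: Mar 25, 2001 + 5 weeks = Apr 29, 2001.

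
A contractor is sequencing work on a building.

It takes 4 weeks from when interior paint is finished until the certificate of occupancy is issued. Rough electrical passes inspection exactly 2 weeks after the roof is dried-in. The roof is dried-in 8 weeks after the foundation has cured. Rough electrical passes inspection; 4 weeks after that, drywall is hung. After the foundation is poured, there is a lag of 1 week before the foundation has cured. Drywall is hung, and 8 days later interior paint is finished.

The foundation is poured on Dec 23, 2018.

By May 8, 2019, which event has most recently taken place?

The foundation is poured: Dec 23, 2018.
The foundation has cured: Dec 23, 2018 + 1 week = Dec 30, 2018.
The roof is dried-in: Dec 30, 2018 + 8 weeks = Feb 24, 2019.
Rough electrical passes inspection: Feb 24, 2019 + 2 weeks = Mar 10, 2019.
Drywall is hung: Mar 10, 2019 + 4 weeks = Apr 7, 2019.
Interior paint is finished: Apr 7, 2019 + 8 days = Apr 15, 2019.
The certificate of occupancy is issued: Apr 15, 2019 + 4 weeks = May 13, 2019.
May 8, 2019 falls between when interior paint is finished (Apr 15, 2019) and when the certificate of occupancy is issued (May 13, 2019).

Interior paint is finished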